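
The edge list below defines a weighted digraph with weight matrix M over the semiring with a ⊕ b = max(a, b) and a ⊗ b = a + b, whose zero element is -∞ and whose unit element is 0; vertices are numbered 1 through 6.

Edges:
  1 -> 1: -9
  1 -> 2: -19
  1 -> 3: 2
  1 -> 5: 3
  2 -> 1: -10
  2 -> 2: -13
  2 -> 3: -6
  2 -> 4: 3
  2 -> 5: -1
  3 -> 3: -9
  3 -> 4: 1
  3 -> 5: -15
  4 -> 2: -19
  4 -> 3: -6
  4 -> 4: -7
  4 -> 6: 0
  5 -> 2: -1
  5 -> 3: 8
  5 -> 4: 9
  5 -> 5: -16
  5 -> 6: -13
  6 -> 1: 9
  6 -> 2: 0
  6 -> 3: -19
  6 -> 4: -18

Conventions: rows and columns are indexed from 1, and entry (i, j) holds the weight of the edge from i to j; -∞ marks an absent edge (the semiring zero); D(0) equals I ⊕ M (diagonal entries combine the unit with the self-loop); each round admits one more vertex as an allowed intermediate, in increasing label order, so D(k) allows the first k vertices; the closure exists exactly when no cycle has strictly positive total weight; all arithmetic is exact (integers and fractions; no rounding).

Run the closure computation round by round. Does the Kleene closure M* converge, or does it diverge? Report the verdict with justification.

D(0):
  [0, -19, 2, -∞, 3, -∞]
  [-10, 0, -6, 3, -1, -∞]
  [-∞, -∞, 0, 1, -15, -∞]
  [-∞, -19, -6, 0, -∞, 0]
  [-∞, -1, 8, 9, 0, -13]
  [9, 0, -19, -18, -∞, 0]
D(1):
  [0, -19, 2, -∞, 3, -∞]
  [-10, 0, -6, 3, -1, -∞]
  [-∞, -∞, 0, 1, -15, -∞]
  [-∞, -19, -6, 0, -∞, 0]
  [-∞, -1, 8, 9, 0, -13]
  [9, 0, 11, -18, 12, 0]
D(2):
  [0, -19, 2, -16, 3, -∞]
  [-10, 0, -6, 3, -1, -∞]
  [-∞, -∞, 0, 1, -15, -∞]
  [-29, -19, -6, 0, -20, 0]
  [-11, -1, 8, 9, 0, -13]
  [9, 0, 11, 3, 12, 0]
D(3):
  [0, -19, 2, 3, 3, -∞]
  [-10, 0, -6, 3, -1, -∞]
  [-∞, -∞, 0, 1, -15, -∞]
  [-29, -19, -6, 0, -20, 0]
  [-11, -1, 8, 9, 0, -13]
  [9, 0, 11, 12, 12, 0]
Detection: at round 4, diagonal entry (6, 6) turns strictly positive.
Key observation: the cycle 6->1->3->4->6 has total weight 9 + 2 + 1 + 0, which is strictly positive.
Answer: DIVERGES — positive cycle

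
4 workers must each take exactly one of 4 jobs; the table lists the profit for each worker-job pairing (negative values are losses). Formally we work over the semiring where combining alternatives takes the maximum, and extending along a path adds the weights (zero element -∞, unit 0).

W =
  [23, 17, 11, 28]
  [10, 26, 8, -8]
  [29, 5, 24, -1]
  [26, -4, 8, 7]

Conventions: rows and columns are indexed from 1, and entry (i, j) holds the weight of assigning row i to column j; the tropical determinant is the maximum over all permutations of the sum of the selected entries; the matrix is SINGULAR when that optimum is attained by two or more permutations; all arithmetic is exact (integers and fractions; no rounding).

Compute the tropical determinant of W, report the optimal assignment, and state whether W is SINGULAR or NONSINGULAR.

σ = (1, 2, 3, 4): 23 + 26 + 24 + 7 = 80
σ = (1, 2, 4, 3): 23 + 26 + (-1) + 8 = 56
σ = (1, 3, 2, 4): 23 + 8 + 5 + 7 = 43
σ = (1, 3, 4, 2): 23 + 8 + (-1) + (-4) = 26
σ = (1, 4, 2, 3): 23 + (-8) + 5 + 8 = 28
σ = (1, 4, 3, 2): 23 + (-8) + 24 + (-4) = 35
σ = (2, 1, 3, 4): 17 + 10 + 24 + 7 = 58
σ = (2, 1, 4, 3): 17 + 10 + (-1) + 8 = 34
σ = (2, 3, 1, 4): 17 + 8 + 29 + 7 = 61
σ = (2, 3, 4, 1): 17 + 8 + (-1) + 26 = 50
σ = (2, 4, 1, 3): 17 + (-8) + 29 + 8 = 46
σ = (2, 4, 3, 1): 17 + (-8) + 24 + 26 = 59
σ = (3, 1, 2, 4): 11 + 10 + 5 + 7 = 33
σ = (3, 1, 4, 2): 11 + 10 + (-1) + (-4) = 16
σ = (3, 2, 1, 4): 11 + 26 + 29 + 7 = 73
σ = (3, 2, 4, 1): 11 + 26 + (-1) + 26 = 62
σ = (3, 4, 1, 2): 11 + (-8) + 29 + (-4) = 28
σ = (3, 4, 2, 1): 11 + (-8) + 5 + 26 = 34
σ = (4, 1, 2, 3): 28 + 10 + 5 + 8 = 51
σ = (4, 1, 3, 2): 28 + 10 + 24 + (-4) = 58
σ = (4, 2, 1, 3): 28 + 26 + 29 + 8 = 91
σ = (4, 2, 3, 1): 28 + 26 + 24 + 26 = 104
σ = (4, 3, 1, 2): 28 + 8 + 29 + (-4) = 61
σ = (4, 3, 2, 1): 28 + 8 + 5 + 26 = 67
Optimal value attained by: σ = (4, 2, 3, 1).
Answer: det⊕(W) = 104; verdict: NONSINGULAR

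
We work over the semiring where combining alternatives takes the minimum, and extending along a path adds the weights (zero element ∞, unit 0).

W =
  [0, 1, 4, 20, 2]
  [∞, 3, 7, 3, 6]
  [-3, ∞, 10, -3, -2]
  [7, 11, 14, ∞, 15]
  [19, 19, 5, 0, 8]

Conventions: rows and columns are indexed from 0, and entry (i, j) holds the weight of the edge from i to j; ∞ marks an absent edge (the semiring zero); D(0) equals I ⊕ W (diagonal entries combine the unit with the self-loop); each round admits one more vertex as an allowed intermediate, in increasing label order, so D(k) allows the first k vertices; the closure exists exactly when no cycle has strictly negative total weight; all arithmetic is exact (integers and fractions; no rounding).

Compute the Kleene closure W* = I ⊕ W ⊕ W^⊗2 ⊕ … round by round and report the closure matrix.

D(0):
  [0, 1, 4, 20, 2]
  [∞, 0, 7, 3, 6]
  [-3, ∞, 0, -3, -2]
  [7, 11, 14, 0, 15]
  [19, 19, 5, 0, 0]
D(1):
  [0, 1, 4, 20, 2]
  [∞, 0, 7, 3, 6]
  [-3, -2, 0, -3, -2]
  [7, 8, 11, 0, 9]
  [19, 19, 5, 0, 0]
D(2):
  [0, 1, 4, 4, 2]
  [∞, 0, 7, 3, 6]
  [-3, -2, 0, -3, -2]
  [7, 8, 11, 0, 9]
  [19, 19, 5, 0, 0]
D(3):
  [0, 1, 4, 1, 2]
  [4, 0, 7, 3, 5]
  [-3, -2, 0, -3, -2]
  [7, 8, 11, 0, 9]
  [2, 3, 5, 0, 0]
D(4):
  [0, 1, 4, 1, 2]
  [4, 0, 7, 3, 5]
  [-3, -2, 0, -3, -2]
  [7, 8, 11, 0, 9]
  [2, 3, 5, 0, 0]
D(5):
  [0, 1, 4, 1, 2]
  [4, 0, 7, 3, 5]
  [-3, -2, 0, -3, -2]
  [7, 8, 11, 0, 9]
  [2, 3, 5, 0, 0]
Answer: W* = [[0, 1, 4, 1, 2], [4, 0, 7, 3, 5], [-3, -2, 0, -3, -2], [7, 8, 11, 0, 9], [2, 3, 5, 0, 0]]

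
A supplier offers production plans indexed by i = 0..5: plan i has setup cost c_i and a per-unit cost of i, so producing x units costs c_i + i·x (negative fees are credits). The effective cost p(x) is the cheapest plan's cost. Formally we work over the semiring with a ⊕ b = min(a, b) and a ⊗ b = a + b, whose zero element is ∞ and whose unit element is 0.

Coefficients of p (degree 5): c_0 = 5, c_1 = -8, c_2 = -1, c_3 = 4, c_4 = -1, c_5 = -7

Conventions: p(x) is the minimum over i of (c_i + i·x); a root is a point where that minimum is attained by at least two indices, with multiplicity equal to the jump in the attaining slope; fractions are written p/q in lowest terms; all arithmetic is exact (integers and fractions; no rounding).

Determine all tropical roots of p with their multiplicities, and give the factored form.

hull edge (i=0, c=5) to (i=1, c=-8): slope -13, span 1
hull edge (i=1, c=-8) to (i=5, c=-7): slope 1/4, span 4
Factored form: p(x) = -7 ⊗ (x ⊕ (-1/4)) ⊗ (x ⊕ (-1/4)) ⊗ (x ⊕ (-1/4)) ⊗ (x ⊕ (-1/4)) ⊗ (x ⊕ 13)
Answer: roots = -1/4 (mult 4), 13 (mult 1)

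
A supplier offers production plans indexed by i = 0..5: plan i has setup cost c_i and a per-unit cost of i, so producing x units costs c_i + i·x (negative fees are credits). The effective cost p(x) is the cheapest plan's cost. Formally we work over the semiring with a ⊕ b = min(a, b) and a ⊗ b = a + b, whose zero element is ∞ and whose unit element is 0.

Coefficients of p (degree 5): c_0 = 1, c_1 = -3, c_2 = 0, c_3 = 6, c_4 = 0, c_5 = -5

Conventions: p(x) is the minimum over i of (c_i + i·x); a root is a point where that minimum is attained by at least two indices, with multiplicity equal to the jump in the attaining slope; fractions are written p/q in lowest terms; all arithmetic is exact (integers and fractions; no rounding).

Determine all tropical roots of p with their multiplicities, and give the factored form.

hull edge (i=0, c=1) to (i=1, c=-3): slope -4, span 1
hull edge (i=1, c=-3) to (i=5, c=-5): slope -1/2, span 4
Factored form: p(x) = -5 ⊗ (x ⊕ 1/2) ⊗ (x ⊕ 1/2) ⊗ (x ⊕ 1/2) ⊗ (x ⊕ 1/2) ⊗ (x ⊕ 4)
Answer: roots = 1/2 (mult 4), 4 (mult 1)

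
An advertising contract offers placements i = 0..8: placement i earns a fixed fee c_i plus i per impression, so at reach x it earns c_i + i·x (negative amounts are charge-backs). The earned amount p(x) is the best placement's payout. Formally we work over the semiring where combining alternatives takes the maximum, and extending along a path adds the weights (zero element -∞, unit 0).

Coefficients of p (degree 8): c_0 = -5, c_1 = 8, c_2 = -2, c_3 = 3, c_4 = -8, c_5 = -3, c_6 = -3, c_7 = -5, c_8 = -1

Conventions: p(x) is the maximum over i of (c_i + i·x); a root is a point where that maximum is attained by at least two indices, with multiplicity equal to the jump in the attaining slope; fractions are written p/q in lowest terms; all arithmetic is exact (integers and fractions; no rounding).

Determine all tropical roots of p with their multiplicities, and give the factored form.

hull edge (i=0, c=-5) to (i=1, c=8): slope 13, span 1
hull edge (i=1, c=8) to (i=8, c=-1): slope -9/7, span 7
Factored form: p(x) = -1 ⊗ (x ⊕ (-13)) ⊗ (x ⊕ 9/7) ⊗ (x ⊕ 9/7) ⊗ (x ⊕ 9/7) ⊗ (x ⊕ 9/7) ⊗ (x ⊕ 9/7) ⊗ (x ⊕ 9/7) ⊗ (x ⊕ 9/7)
Answer: roots = -13 (mult 1), 9/7 (mult 7)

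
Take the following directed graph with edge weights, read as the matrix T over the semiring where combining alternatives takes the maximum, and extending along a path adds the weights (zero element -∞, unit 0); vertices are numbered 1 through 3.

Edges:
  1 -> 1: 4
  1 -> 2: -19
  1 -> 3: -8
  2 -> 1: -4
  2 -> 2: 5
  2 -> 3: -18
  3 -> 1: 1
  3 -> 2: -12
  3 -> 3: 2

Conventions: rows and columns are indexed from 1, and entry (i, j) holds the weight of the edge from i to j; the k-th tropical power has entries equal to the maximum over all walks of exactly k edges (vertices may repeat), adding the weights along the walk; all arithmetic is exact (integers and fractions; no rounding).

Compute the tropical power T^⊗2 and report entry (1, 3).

T^⊗2:
  [8, -14, -4]
  [1, 10, -12]
  [5, -7, 4]
Key observation: the optimum is the walk 1->1->3, with weight 4 + (-8) = -4.
Optimal value attained by: walk 1->1->3.
Answer: (T^⊗2)[1][3] = -4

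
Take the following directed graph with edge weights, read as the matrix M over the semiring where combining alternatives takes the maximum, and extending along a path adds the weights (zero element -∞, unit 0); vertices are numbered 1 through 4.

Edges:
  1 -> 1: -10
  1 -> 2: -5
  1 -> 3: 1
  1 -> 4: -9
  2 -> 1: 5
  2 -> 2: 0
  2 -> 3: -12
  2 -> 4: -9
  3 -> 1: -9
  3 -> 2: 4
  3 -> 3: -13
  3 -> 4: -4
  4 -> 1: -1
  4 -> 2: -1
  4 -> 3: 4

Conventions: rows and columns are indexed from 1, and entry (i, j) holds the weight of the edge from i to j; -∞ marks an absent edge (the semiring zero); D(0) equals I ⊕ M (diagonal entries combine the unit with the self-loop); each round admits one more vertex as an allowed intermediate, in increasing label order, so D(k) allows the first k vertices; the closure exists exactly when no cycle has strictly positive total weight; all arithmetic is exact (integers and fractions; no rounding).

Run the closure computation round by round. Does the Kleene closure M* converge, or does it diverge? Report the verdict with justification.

D(0):
  [0, -5, 1, -9]
  [5, 0, -12, -9]
  [-9, 4, 0, -4]
  [-1, -1, 4, 0]
D(1):
  [0, -5, 1, -9]
  [5, 0, 6, -4]
  [-9, 4, 0, -4]
  [-1, -1, 4, 0]
Detection: at round 2, diagonal entry (3, 3) turns strictly positive.
Key observation: the cycle 3->2->1->3 has total weight 4 + 5 + 1, which is strictly positive.
Answer: DIVERGES — positive cycle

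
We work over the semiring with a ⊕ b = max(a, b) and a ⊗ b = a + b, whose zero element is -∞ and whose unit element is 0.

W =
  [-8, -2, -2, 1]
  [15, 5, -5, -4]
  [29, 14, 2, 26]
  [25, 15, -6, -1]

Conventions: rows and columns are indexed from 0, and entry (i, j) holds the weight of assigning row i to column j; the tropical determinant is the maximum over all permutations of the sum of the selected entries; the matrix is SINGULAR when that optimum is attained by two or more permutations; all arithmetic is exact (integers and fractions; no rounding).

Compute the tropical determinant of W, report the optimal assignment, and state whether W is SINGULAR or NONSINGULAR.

σ = (0, 1, 2, 3): (-8) + 5 + 2 + (-1) = -2
σ = (0, 1, 3, 2): (-8) + 5 + 26 + (-6) = 17
σ = (0, 2, 1, 3): (-8) + (-5) + 14 + (-1) = 0
σ = (0, 2, 3, 1): (-8) + (-5) + 26 + 15 = 28
σ = (0, 3, 1, 2): (-8) + (-4) + 14 + (-6) = -4
σ = (0, 3, 2, 1): (-8) + (-4) + 2 + 15 = 5
σ = (1, 0, 2, 3): (-2) + 15 + 2 + (-1) = 14
σ = (1, 0, 3, 2): (-2) + 15 + 26 + (-6) = 33
σ = (1, 2, 0, 3): (-2) + (-5) + 29 + (-1) = 21
σ = (1, 2, 3, 0): (-2) + (-5) + 26 + 25 = 44
σ = (1, 3, 0, 2): (-2) + (-4) + 29 + (-6) = 17
σ = (1, 3, 2, 0): (-2) + (-4) + 2 + 25 = 21
σ = (2, 0, 1, 3): (-2) + 15 + 14 + (-1) = 26
σ = (2, 0, 3, 1): (-2) + 15 + 26 + 15 = 54
σ = (2, 1, 0, 3): (-2) + 5 + 29 + (-1) = 31
σ = (2, 1, 3, 0): (-2) + 5 + 26 + 25 = 54
σ = (2, 3, 0, 1): (-2) + (-4) + 29 + 15 = 38
σ = (2, 3, 1, 0): (-2) + (-4) + 14 + 25 = 33
σ = (3, 0, 1, 2): 1 + 15 + 14 + (-6) = 24
σ = (3, 0, 2, 1): 1 + 15 + 2 + 15 = 33
σ = (3, 1, 0, 2): 1 + 5 + 29 + (-6) = 29
σ = (3, 1, 2, 0): 1 + 5 + 2 + 25 = 33
σ = (3, 2, 0, 1): 1 + (-5) + 29 + 15 = 40
σ = (3, 2, 1, 0): 1 + (-5) + 14 + 25 = 35
Optimal value attained by: σ = (2, 0, 3, 1).
Answer: det⊕(W) = 54; verdict: SINGULAR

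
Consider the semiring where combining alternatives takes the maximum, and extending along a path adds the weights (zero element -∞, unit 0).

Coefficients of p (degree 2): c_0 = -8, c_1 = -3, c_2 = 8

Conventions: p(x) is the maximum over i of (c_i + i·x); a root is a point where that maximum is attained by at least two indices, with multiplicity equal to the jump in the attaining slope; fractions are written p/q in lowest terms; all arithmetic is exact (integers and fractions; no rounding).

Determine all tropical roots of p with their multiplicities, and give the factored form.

hull edge (i=0, c=-8) to (i=2, c=8): slope 8, span 2
Factored form: p(x) = 8 ⊗ (x ⊕ (-8)) ⊗ (x ⊕ (-8))
Answer: roots = -8 (mult 2)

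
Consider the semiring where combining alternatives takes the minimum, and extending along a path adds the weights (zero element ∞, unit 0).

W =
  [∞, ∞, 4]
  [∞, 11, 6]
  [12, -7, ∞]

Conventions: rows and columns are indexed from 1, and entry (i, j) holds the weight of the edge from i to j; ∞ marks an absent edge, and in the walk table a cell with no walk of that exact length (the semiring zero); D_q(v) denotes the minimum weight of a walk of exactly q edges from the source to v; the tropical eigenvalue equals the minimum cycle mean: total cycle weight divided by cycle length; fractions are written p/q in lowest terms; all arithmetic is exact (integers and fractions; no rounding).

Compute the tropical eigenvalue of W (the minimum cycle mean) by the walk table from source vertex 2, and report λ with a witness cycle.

q=0: [∞, 0, ∞]
q=1: [∞, 11, 6]
q=2: [18, -1, 17]
q=3: [29, 10, 5]
Optimal cycle mean attained by: cycle 2->3->2, total 6 + (-7), length 2.
Answer: λ = -1/2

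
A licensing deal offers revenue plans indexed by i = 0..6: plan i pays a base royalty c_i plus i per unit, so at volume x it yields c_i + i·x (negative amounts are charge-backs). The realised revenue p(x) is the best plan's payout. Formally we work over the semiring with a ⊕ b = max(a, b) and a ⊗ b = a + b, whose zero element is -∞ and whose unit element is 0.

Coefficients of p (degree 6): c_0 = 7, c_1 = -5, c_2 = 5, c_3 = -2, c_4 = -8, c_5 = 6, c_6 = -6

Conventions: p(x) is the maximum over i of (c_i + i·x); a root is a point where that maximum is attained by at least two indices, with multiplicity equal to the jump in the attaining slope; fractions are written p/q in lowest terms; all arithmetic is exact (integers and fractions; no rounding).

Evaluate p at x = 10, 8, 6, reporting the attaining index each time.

p(10) = max(7+0·10=7, -5+1·10=5, 5+2·10=25, -2+3·10=28, -8+4·10=32, 6+5·10=56, -6+6·10=54) = 56 (attained by i=5)
p(8) = max(7+0·8=7, -5+1·8=3, 5+2·8=21, -2+3·8=22, -8+4·8=24, 6+5·8=46, -6+6·8=42) = 46 (attained by i=5)
p(6) = max(7+0·6=7, -5+1·6=1, 5+2·6=17, -2+3·6=16, -8+4·6=16, 6+5·6=36, -6+6·6=30) = 36 (attained by i=5)
Answer: p(10) = 56; p(8) = 46; p(6) = 36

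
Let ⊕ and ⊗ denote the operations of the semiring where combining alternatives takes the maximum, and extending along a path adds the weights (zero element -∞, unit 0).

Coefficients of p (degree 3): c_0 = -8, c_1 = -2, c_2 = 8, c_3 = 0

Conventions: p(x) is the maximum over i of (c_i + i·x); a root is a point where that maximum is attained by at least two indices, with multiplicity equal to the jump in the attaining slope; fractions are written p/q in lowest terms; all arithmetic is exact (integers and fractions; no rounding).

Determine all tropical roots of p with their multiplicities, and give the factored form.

hull edge (i=0, c=-8) to (i=2, c=8): slope 8, span 2
hull edge (i=2, c=8) to (i=3, c=0): slope -8, span 1
Factored form: p(x) = 0 ⊗ (x ⊕ (-8)) ⊗ (x ⊕ (-8)) ⊗ (x ⊕ 8)
Answer: roots = -8 (mult 2), 8 (mult 1)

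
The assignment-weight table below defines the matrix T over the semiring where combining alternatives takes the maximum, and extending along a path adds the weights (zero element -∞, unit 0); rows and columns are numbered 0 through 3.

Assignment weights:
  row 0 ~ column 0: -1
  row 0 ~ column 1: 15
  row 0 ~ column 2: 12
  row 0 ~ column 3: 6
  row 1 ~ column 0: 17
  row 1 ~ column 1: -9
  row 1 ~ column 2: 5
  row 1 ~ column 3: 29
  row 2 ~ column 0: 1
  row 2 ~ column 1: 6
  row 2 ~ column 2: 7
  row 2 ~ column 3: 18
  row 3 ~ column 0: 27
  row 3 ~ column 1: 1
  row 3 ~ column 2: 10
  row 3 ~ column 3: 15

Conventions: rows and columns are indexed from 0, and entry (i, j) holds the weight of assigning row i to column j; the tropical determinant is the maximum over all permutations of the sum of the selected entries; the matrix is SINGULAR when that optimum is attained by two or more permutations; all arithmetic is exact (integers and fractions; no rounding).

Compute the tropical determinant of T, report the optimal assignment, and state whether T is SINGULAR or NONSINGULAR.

σ = (0, 1, 2, 3): (-1) + (-9) + 7 + 15 = 12
σ = (0, 1, 3, 2): (-1) + (-9) + 18 + 10 = 18
σ = (0, 2, 1, 3): (-1) + 5 + 6 + 15 = 25
σ = (0, 2, 3, 1): (-1) + 5 + 18 + 1 = 23
σ = (0, 3, 1, 2): (-1) + 29 + 6 + 10 = 44
σ = (0, 3, 2, 1): (-1) + 29 + 7 + 1 = 36
σ = (1, 0, 2, 3): 15 + 17 + 7 + 15 = 54
σ = (1, 0, 3, 2): 15 + 17 + 18 + 10 = 60
σ = (1, 2, 0, 3): 15 + 5 + 1 + 15 = 36
σ = (1, 2, 3, 0): 15 + 5 + 18 + 27 = 65
σ = (1, 3, 0, 2): 15 + 29 + 1 + 10 = 55
σ = (1, 3, 2, 0): 15 + 29 + 7 + 27 = 78
σ = (2, 0, 1, 3): 12 + 17 + 6 + 15 = 50
σ = (2, 0, 3, 1): 12 + 17 + 18 + 1 = 48
σ = (2, 1, 0, 3): 12 + (-9) + 1 + 15 = 19
σ = (2, 1, 3, 0): 12 + (-9) + 18 + 27 = 48
σ = (2, 3, 0, 1): 12 + 29 + 1 + 1 = 43
σ = (2, 3, 1, 0): 12 + 29 + 6 + 27 = 74
σ = (3, 0, 1, 2): 6 + 17 + 6 + 10 = 39
σ = (3, 0, 2, 1): 6 + 17 + 7 + 1 = 31
σ = (3, 1, 0, 2): 6 + (-9) + 1 + 10 = 8
σ = (3, 1, 2, 0): 6 + (-9) + 7 + 27 = 31
σ = (3, 2, 0, 1): 6 + 5 + 1 + 1 = 13
σ = (3, 2, 1, 0): 6 + 5 + 6 + 27 = 44
Optimal value attained by: σ = (1, 3, 2, 0).
Answer: det⊕(T) = 78; verdict: NONSINGULAR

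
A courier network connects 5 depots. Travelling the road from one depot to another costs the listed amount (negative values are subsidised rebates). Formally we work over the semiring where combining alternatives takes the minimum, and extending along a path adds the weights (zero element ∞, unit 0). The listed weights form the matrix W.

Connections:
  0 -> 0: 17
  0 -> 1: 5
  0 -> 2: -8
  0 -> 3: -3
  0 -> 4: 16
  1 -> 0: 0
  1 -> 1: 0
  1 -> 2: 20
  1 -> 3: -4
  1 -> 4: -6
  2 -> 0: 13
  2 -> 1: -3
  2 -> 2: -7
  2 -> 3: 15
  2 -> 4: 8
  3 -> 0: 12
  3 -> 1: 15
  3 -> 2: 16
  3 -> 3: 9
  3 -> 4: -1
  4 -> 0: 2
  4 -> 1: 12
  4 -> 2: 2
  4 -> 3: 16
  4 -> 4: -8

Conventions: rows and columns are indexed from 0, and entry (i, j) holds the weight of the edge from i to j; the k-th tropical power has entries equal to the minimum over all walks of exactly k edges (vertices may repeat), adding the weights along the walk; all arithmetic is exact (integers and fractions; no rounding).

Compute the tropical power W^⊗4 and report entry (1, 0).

W^⊗2:
  [5, -11, -15, 1, -4]
  [-4, 0, -8, -4, -14]
  [-3, -10, -14, -7, -9]
  [1, 11, 1, 9, -9]
  [-6, -1, -6, -1, -16]
W^⊗3:
  [-11, -18, -22, -15, -17]
  [-12, -11, -15, -7, -22]
  [-10, -17, -21, -14, -17]
  [-7, -2, -7, -2, -17]
  [-14, -9, -14, -9, -24]
W^⊗4:
  [-18, -25, -29, -22, -25]
  [-20, -18, -22, -15, -30]
  [-17, -24, -28, -21, -25]
  [-15, -10, -15, -10, -25]
  [-22, -17, -22, -17, -32]
Key observation: the optimum is the walk 1->4->4->4->0, with weight (-6) + (-8) + (-8) + 2 = -20.
Optimal value attained by: walk 1->4->4->4->0.
Answer: (W^⊗4)[1][0] = -20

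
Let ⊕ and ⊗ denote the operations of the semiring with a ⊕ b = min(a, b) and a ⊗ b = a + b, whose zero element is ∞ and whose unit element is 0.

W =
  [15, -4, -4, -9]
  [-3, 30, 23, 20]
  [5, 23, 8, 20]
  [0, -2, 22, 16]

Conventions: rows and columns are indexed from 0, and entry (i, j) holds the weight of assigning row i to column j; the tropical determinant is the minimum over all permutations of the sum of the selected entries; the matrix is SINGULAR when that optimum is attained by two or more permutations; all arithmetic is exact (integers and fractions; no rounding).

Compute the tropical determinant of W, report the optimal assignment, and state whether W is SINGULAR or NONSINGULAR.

σ = (0, 1, 2, 3): 15 + 30 + 8 + 16 = 69
σ = (0, 1, 3, 2): 15 + 30 + 20 + 22 = 87
σ = (0, 2, 1, 3): 15 + 23 + 23 + 16 = 77
σ = (0, 2, 3, 1): 15 + 23 + 20 + (-2) = 56
σ = (0, 3, 1, 2): 15 + 20 + 23 + 22 = 80
σ = (0, 3, 2, 1): 15 + 20 + 8 + (-2) = 41
σ = (1, 0, 2, 3): (-4) + (-3) + 8 + 16 = 17
σ = (1, 0, 3, 2): (-4) + (-3) + 20 + 22 = 35
σ = (1, 2, 0, 3): (-4) + 23 + 5 + 16 = 40
σ = (1, 2, 3, 0): (-4) + 23 + 20 + 0 = 39
σ = (1, 3, 0, 2): (-4) + 20 + 5 + 22 = 43
σ = (1, 3, 2, 0): (-4) + 20 + 8 + 0 = 24
σ = (2, 0, 1, 3): (-4) + (-3) + 23 + 16 = 32
σ = (2, 0, 3, 1): (-4) + (-3) + 20 + (-2) = 11
σ = (2, 1, 0, 3): (-4) + 30 + 5 + 16 = 47
σ = (2, 1, 3, 0): (-4) + 30 + 20 + 0 = 46
σ = (2, 3, 0, 1): (-4) + 20 + 5 + (-2) = 19
σ = (2, 3, 1, 0): (-4) + 20 + 23 + 0 = 39
σ = (3, 0, 1, 2): (-9) + (-3) + 23 + 22 = 33
σ = (3, 0, 2, 1): (-9) + (-3) + 8 + (-2) = -6
σ = (3, 1, 0, 2): (-9) + 30 + 5 + 22 = 48
σ = (3, 1, 2, 0): (-9) + 30 + 8 + 0 = 29
σ = (3, 2, 0, 1): (-9) + 23 + 5 + (-2) = 17
σ = (3, 2, 1, 0): (-9) + 23 + 23 + 0 = 37
Optimal value attained by: σ = (3, 0, 2, 1).
Answer: det⊕(W) = -6; verdict: NONSINGULAR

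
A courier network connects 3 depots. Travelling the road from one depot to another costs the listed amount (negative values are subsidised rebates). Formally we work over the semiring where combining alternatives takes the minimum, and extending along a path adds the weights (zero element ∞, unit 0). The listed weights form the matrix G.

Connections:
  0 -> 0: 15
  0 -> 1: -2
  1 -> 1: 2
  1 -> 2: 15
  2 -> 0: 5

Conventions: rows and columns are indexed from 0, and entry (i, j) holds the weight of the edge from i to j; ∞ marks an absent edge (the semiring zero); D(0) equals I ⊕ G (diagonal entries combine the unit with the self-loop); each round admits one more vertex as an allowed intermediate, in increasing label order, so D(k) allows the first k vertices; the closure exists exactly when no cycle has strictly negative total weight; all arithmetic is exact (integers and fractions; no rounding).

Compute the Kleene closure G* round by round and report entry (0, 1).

D(0):
  [0, -2, ∞]
  [∞, 0, 15]
  [5, ∞, 0]
D(1):
  [0, -2, ∞]
  [∞, 0, 15]
  [5, 3, 0]
D(2):
  [0, -2, 13]
  [∞, 0, 15]
  [5, 3, 0]
D(3):
  [0, -2, 13]
  [20, 0, 15]
  [5, 3, 0]
Answer: G*[0][1] = -2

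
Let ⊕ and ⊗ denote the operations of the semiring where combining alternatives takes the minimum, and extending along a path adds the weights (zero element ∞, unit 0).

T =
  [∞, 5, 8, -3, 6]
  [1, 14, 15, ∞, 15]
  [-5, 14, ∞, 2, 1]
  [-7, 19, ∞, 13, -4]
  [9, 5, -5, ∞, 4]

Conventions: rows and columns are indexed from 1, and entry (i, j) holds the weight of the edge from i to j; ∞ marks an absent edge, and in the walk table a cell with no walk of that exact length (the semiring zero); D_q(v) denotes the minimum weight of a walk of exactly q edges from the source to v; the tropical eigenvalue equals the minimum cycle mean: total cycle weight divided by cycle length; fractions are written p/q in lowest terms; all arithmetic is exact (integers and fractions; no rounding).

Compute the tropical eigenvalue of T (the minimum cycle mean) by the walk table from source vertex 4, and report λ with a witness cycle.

q=0: [∞, ∞, ∞, 0, ∞]
q=1: [-7, 19, ∞, 13, -4]
q=2: [5, -2, -9, -10, -1]
q=3: [-17, 4, -6, -7, -14]
q=4: [-14, -12, -19, -20, -11]
q=5: [-27, -9, -16, -17, -24]
Optimal cycle mean attained by: cycle 1->4->1, total (-3) + (-7), length 2.
Answer: λ = -5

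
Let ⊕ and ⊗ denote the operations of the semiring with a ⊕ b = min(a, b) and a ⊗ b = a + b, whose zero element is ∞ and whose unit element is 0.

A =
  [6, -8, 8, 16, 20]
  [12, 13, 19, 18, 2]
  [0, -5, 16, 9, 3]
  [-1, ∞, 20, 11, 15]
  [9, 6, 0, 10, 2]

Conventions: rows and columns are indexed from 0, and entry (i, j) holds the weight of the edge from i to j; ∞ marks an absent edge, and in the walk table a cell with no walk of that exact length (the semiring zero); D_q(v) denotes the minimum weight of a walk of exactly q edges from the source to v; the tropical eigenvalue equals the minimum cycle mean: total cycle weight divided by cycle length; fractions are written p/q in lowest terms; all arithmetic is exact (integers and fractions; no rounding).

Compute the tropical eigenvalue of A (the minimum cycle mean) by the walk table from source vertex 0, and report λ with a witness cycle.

q=0: [0, ∞, ∞, ∞, ∞]
q=1: [6, -8, 8, 16, 20]
q=2: [4, -2, 11, 10, -6]
q=3: [3, -4, -6, 4, -4]
q=4: [-6, -11, -4, 3, -3]
q=5: [-4, -14, -3, 5, -9]
Optimal cycle mean attained by: cycle 0->1->4->2->0, total (-8) + 2 + 0 + 0, length 4.
Answer: λ = -3/2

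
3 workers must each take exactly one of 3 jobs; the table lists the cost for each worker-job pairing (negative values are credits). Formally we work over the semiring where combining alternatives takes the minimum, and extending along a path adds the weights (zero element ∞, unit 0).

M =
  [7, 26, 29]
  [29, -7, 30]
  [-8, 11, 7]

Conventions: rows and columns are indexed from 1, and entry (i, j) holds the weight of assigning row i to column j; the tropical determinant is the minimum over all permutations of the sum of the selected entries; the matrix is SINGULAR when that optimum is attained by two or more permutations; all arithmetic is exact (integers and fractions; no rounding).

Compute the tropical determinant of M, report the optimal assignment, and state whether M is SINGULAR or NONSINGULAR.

σ = (1, 2, 3): 7 + (-7) + 7 = 7
σ = (1, 3, 2): 7 + 30 + 11 = 48
σ = (2, 1, 3): 26 + 29 + 7 = 62
σ = (2, 3, 1): 26 + 30 + (-8) = 48
σ = (3, 1, 2): 29 + 29 + 11 = 69
σ = (3, 2, 1): 29 + (-7) + (-8) = 14
Optimal value attained by: σ = (1, 2, 3).
Answer: det⊕(M) = 7; verdict: NONSINGULAR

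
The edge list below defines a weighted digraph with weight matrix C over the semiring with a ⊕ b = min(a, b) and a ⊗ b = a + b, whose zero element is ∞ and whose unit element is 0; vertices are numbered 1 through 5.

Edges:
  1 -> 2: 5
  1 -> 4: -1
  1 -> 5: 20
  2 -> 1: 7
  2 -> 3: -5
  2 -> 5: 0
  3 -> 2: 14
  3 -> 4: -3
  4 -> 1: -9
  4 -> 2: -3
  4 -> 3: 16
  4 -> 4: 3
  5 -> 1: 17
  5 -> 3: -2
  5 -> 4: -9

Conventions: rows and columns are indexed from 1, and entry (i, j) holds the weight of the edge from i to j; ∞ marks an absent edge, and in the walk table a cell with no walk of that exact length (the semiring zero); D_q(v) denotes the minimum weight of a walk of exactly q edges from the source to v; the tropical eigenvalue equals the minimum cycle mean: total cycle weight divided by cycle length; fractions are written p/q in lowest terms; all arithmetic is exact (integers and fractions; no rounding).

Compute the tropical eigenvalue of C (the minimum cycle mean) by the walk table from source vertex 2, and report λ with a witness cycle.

q=0: [∞, 0, ∞, ∞, ∞]
q=1: [7, ∞, -5, ∞, 0]
q=2: [17, 9, -2, -9, 27]
q=3: [-18, -12, 4, -6, 9]
q=4: [-15, -13, -17, -19, -12]
q=5: [-28, -22, -18, -21, -13]
Optimal cycle mean attained by: cycle 1->4->1, total (-1) + (-9), length 2.
Answer: λ = -5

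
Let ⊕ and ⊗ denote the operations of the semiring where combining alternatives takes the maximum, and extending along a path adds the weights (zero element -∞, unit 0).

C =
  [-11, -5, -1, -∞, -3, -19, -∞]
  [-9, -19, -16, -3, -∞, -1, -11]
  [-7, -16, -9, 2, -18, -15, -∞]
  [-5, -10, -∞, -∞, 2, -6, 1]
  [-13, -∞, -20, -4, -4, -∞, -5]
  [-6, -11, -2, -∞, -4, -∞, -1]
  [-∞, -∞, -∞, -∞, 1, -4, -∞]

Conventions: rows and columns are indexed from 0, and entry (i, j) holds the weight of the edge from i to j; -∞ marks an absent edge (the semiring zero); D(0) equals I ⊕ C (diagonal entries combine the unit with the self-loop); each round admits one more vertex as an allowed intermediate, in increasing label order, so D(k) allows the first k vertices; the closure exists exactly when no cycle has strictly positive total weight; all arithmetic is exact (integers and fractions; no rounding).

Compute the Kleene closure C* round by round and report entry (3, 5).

D(0):
  [0, -5, -1, -∞, -3, -19, -∞]
  [-9, 0, -16, -3, -∞, -1, -11]
  [-7, -16, 0, 2, -18, -15, -∞]
  [-5, -10, -∞, 0, 2, -6, 1]
  [-13, -∞, -20, -4, 0, -∞, -5]
  [-6, -11, -2, -∞, -4, 0, -1]
  [-∞, -∞, -∞, -∞, 1, -4, 0]
D(1):
  [0, -5, -1, -∞, -3, -19, -∞]
  [-9, 0, -10, -3, -12, -1, -11]
  [-7, -12, 0, 2, -10, -15, -∞]
  [-5, -10, -6, 0, 2, -6, 1]
  [-13, -18, -14, -4, 0, -32, -5]
  [-6, -11, -2, -∞, -4, 0, -1]
  [-∞, -∞, -∞, -∞, 1, -4, 0]
D(2):
  [0, -5, -1, -8, -3, -6, -16]
  [-9, 0, -10, -3, -12, -1, -11]
  [-7, -12, 0, 2, -10, -13, -23]
  [-5, -10, -6, 0, 2, -6, 1]
  [-13, -18, -14, -4, 0, -19, -5]
  [-6, -11, -2, -14, -4, 0, -1]
  [-∞, -∞, -∞, -∞, 1, -4, 0]
D(3):
  [0, -5, -1, 1, -3, -6, -16]
  [-9, 0, -10, -3, -12, -1, -11]
  [-7, -12, 0, 2, -10, -13, -23]
  [-5, -10, -6, 0, 2, -6, 1]
  [-13, -18, -14, -4, 0, -19, -5]
  [-6, -11, -2, 0, -4, 0, -1]
  [-∞, -∞, -∞, -∞, 1, -4, 0]
D(4):
  [0, -5, -1, 1, 3, -5, 2]
  [-8, 0, -9, -3, -1, -1, -2]
  [-3, -8, 0, 2, 4, -4, 3]
  [-5, -10, -6, 0, 2, -6, 1]
  [-9, -14, -10, -4, 0, -10, -3]
  [-5, -10, -2, 0, 2, 0, 1]
  [-∞, -∞, -∞, -∞, 1, -4, 0]
D(5):
  [0, -5, -1, 1, 3, -5, 2]
  [-8, 0, -9, -3, -1, -1, -2]
  [-3, -8, 0, 2, 4, -4, 3]
  [-5, -10, -6, 0, 2, -6, 1]
  [-9, -14, -10, -4, 0, -10, -3]
  [-5, -10, -2, 0, 2, 0, 1]
  [-8, -13, -9, -3, 1, -4, 0]
D(6):
  [0, -5, -1, 1, 3, -5, 2]
  [-6, 0, -3, -1, 1, -1, 0]
  [-3, -8, 0, 2, 4, -4, 3]
  [-5, -10, -6, 0, 2, -6, 1]
  [-9, -14, -10, -4, 0, -10, -3]
  [-5, -10, -2, 0, 2, 0, 1]
  [-8, -13, -6, -3, 1, -4, 0]
D(7):
  [0, -5, -1, 1, 3, -2, 2]
  [-6, 0, -3, -1, 1, -1, 0]
  [-3, -8, 0, 2, 4, -1, 3]
  [-5, -10, -5, 0, 2, -3, 1]
  [-9, -14, -9, -4, 0, -7, -3]
  [-5, -10, -2, 0, 2, 0, 1]
  [-8, -13, -6, -3, 1, -4, 0]
Answer: C*[3][5] = -3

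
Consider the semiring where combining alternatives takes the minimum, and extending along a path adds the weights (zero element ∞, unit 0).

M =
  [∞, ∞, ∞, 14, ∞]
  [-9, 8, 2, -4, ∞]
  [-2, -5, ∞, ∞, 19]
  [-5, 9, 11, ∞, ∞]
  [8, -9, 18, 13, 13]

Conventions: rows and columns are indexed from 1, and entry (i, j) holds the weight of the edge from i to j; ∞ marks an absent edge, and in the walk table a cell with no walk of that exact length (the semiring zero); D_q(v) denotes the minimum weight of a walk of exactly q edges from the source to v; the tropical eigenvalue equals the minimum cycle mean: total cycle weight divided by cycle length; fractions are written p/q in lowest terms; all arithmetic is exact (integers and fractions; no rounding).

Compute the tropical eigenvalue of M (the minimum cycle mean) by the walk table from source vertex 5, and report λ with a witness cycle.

q=0: [∞, ∞, ∞, ∞, 0]
q=1: [8, -9, 18, 13, 13]
q=2: [-18, -1, -7, -13, 26]
q=3: [-18, -12, -2, -5, 12]
q=4: [-21, -7, -10, -16, 17]
q=5: [-21, -15, -5, -11, 9]
Optimal cycle mean attained by: cycle 2->3->2, total 2 + (-5), length 2.
Answer: λ = -3/2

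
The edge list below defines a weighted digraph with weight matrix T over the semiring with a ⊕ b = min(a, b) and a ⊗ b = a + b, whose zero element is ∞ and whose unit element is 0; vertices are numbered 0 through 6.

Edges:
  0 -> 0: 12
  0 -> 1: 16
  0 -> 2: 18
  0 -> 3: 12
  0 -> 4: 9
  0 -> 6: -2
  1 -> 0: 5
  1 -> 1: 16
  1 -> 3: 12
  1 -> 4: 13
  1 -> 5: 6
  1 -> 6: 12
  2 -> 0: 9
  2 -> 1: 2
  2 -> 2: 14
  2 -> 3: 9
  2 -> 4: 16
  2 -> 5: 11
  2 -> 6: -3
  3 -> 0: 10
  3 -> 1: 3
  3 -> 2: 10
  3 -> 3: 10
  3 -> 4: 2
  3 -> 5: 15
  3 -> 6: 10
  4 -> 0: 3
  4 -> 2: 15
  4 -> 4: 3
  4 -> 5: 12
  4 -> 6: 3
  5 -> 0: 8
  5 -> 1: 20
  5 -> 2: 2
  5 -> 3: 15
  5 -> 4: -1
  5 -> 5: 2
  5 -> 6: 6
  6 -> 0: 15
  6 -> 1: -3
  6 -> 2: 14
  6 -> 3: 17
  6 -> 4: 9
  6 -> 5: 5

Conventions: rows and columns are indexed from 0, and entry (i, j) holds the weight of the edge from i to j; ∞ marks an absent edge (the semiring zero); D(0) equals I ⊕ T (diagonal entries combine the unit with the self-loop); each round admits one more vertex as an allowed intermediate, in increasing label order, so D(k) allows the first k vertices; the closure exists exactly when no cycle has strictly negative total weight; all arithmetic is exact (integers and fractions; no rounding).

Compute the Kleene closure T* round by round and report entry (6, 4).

D(0):
  [0, 16, 18, 12, 9, ∞, -2]
  [5, 0, ∞, 12, 13, 6, 12]
  [9, 2, 0, 9, 16, 11, -3]
  [10, 3, 10, 0, 2, 15, 10]
  [3, ∞, 15, ∞, 0, 12, 3]
  [8, 20, 2, 15, -1, 0, 6]
  [15, -3, 14, 17, 9, 5, 0]
D(1):
  [0, 16, 18, 12, 9, ∞, -2]
  [5, 0, 23, 12, 13, 6, 3]
  [9, 2, 0, 9, 16, 11, -3]
  [10, 3, 10, 0, 2, 15, 8]
  [3, 19, 15, 15, 0, 12, 1]
  [8, 20, 2, 15, -1, 0, 6]
  [15, -3, 14, 17, 9, 5, 0]
D(2):
  [0, 16, 18, 12, 9, 22, -2]
  [5, 0, 23, 12, 13, 6, 3]
  [7, 2, 0, 9, 15, 8, -3]
  [8, 3, 10, 0, 2, 9, 6]
  [3, 19, 15, 15, 0, 12, 1]
  [8, 20, 2, 15, -1, 0, 6]
  [2, -3, 14, 9, 9, 3, 0]
D(3):
  [0, 16, 18, 12, 9, 22, -2]
  [5, 0, 23, 12, 13, 6, 3]
  [7, 2, 0, 9, 15, 8, -3]
  [8, 3, 10, 0, 2, 9, 6]
  [3, 17, 15, 15, 0, 12, 1]
  [8, 4, 2, 11, -1, 0, -1]
  [2, -3, 14, 9, 9, 3, 0]
D(4):
  [0, 15, 18, 12, 9, 21, -2]
  [5, 0, 22, 12, 13, 6, 3]
  [7, 2, 0, 9, 11, 8, -3]
  [8, 3, 10, 0, 2, 9, 6]
  [3, 17, 15, 15, 0, 12, 1]
  [8, 4, 2, 11, -1, 0, -1]
  [2, -3, 14, 9, 9, 3, 0]
D(5):
  [0, 15, 18, 12, 9, 21, -2]
  [5, 0, 22, 12, 13, 6, 3]
  [7, 2, 0, 9, 11, 8, -3]
  [5, 3, 10, 0, 2, 9, 3]
  [3, 17, 15, 15, 0, 12, 1]
  [2, 4, 2, 11, -1, 0, -1]
  [2, -3, 14, 9, 9, 3, 0]
D(6):
  [0, 15, 18, 12, 9, 21, -2]
  [5, 0, 8, 12, 5, 6, 3]
  [7, 2, 0, 9, 7, 8, -3]
  [5, 3, 10, 0, 2, 9, 3]
  [3, 16, 14, 15, 0, 12, 1]
  [2, 4, 2, 11, -1, 0, -1]
  [2, -3, 5, 9, 2, 3, 0]
D(7):
  [0, -5, 3, 7, 0, 1, -2]
  [5, 0, 8, 12, 5, 6, 3]
  [-1, -6, 0, 6, -1, 0, -3]
  [5, 0, 8, 0, 2, 6, 3]
  [3, -2, 6, 10, 0, 4, 1]
  [1, -4, 2, 8, -1, 0, -1]
  [2, -3, 5, 9, 2, 3, 0]
Answer: T*[6][4] = 2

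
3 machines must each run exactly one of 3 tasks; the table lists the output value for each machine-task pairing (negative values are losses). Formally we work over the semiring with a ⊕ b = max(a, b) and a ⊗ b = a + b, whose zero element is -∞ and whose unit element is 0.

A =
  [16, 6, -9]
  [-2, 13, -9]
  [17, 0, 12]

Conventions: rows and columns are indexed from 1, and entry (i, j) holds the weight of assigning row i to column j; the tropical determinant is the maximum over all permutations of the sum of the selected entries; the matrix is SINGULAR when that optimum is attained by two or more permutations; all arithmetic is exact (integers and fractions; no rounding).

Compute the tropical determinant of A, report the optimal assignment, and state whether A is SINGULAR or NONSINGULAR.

σ = (1, 2, 3): 16 + 13 + 12 = 41
σ = (1, 3, 2): 16 + (-9) + 0 = 7
σ = (2, 1, 3): 6 + (-2) + 12 = 16
σ = (2, 3, 1): 6 + (-9) + 17 = 14
σ = (3, 1, 2): (-9) + (-2) + 0 = -11
σ = (3, 2, 1): (-9) + 13 + 17 = 21
Optimal value attained by: σ = (1, 2, 3).
Answer: det⊕(A) = 41; verdict: NONSINGULAR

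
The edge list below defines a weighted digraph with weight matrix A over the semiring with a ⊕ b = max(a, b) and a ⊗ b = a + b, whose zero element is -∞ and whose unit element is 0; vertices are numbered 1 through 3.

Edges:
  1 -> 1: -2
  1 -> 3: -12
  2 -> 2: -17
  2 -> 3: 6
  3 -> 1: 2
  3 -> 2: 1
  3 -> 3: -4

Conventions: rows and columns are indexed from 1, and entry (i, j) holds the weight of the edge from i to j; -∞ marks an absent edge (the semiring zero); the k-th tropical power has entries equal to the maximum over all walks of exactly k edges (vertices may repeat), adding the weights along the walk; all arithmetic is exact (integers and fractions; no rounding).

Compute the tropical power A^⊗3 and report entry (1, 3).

A^⊗2:
  [-4, -11, -14]
  [8, 7, 2]
  [0, -3, 7]
A^⊗3:
  [-6, -13, -5]
  [6, 3, 13]
  [9, 8, 3]
Key observation: the optimum is the walk 1->3->2->3, with weight (-12) + 1 + 6 = -5.
Optimal value attained by: walk 1->3->2->3.
Answer: (A^⊗3)[1][3] = -5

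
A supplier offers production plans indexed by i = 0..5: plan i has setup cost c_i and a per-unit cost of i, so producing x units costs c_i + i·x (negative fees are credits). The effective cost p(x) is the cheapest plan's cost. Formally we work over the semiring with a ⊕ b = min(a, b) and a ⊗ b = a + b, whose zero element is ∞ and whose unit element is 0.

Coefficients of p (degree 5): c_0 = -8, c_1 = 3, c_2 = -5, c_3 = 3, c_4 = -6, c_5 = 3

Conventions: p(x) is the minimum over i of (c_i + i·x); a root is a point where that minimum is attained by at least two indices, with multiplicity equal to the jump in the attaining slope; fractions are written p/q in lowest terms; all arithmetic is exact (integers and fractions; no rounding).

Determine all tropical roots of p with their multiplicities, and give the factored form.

hull edge (i=0, c=-8) to (i=4, c=-6): slope 1/2, span 4
hull edge (i=4, c=-6) to (i=5, c=3): slope 9, span 1
Factored form: p(x) = 3 ⊗ (x ⊕ (-9)) ⊗ (x ⊕ (-1/2)) ⊗ (x ⊕ (-1/2)) ⊗ (x ⊕ (-1/2)) ⊗ (x ⊕ (-1/2))
Answer: roots = -9 (mult 1), -1/2 (mult 4)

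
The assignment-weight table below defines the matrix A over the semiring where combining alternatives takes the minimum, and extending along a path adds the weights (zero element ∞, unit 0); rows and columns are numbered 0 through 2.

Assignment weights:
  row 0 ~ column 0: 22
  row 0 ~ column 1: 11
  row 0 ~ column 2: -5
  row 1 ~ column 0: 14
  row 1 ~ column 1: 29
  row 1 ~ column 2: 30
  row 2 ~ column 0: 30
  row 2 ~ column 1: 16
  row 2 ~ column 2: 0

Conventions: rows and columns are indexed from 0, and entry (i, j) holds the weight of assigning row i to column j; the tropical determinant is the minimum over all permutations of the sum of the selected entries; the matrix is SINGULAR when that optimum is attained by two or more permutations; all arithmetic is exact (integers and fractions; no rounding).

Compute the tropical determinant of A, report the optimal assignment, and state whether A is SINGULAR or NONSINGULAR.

σ = (0, 1, 2): 22 + 29 + 0 = 51
σ = (0, 2, 1): 22 + 30 + 16 = 68
σ = (1, 0, 2): 11 + 14 + 0 = 25
σ = (1, 2, 0): 11 + 30 + 30 = 71
σ = (2, 0, 1): (-5) + 14 + 16 = 25
σ = (2, 1, 0): (-5) + 29 + 30 = 54
Optimal value attained by: σ = (1, 0, 2).
Answer: det⊕(A) = 25; verdict: SINGULAR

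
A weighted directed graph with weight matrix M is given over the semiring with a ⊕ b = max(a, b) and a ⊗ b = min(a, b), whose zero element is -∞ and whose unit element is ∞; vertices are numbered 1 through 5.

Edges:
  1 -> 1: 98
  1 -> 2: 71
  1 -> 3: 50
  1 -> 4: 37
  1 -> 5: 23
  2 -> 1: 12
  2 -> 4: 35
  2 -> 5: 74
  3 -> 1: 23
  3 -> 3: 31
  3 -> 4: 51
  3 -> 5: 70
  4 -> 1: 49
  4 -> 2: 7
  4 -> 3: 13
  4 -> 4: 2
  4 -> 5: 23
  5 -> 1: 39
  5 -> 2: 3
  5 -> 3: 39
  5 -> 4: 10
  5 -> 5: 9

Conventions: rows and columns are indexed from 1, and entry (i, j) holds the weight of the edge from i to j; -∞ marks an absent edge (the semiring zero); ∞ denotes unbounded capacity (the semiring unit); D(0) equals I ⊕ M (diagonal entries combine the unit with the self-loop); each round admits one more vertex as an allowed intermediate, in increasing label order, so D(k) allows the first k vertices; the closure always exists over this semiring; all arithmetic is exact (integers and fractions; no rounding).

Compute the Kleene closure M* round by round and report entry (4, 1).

D(0):
  [∞, 71, 50, 37, 23]
  [12, ∞, -∞, 35, 74]
  [23, -∞, ∞, 51, 70]
  [49, 7, 13, ∞, 23]
  [39, 3, 39, 10, ∞]
D(1):
  [∞, 71, 50, 37, 23]
  [12, ∞, 12, 35, 74]
  [23, 23, ∞, 51, 70]
  [49, 49, 49, ∞, 23]
  [39, 39, 39, 37, ∞]
D(2):
  [∞, 71, 50, 37, 71]
  [12, ∞, 12, 35, 74]
  [23, 23, ∞, 51, 70]
  [49, 49, 49, ∞, 49]
  [39, 39, 39, 37, ∞]
D(3):
  [∞, 71, 50, 50, 71]
  [12, ∞, 12, 35, 74]
  [23, 23, ∞, 51, 70]
  [49, 49, 49, ∞, 49]
  [39, 39, 39, 39, ∞]
D(4):
  [∞, 71, 50, 50, 71]
  [35, ∞, 35, 35, 74]
  [49, 49, ∞, 51, 70]
  [49, 49, 49, ∞, 49]
  [39, 39, 39, 39, ∞]
D(5):
  [∞, 71, 50, 50, 71]
  [39, ∞, 39, 39, 74]
  [49, 49, ∞, 51, 70]
  [49, 49, 49, ∞, 49]
  [39, 39, 39, 39, ∞]
Answer: M*[4][1] = 49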